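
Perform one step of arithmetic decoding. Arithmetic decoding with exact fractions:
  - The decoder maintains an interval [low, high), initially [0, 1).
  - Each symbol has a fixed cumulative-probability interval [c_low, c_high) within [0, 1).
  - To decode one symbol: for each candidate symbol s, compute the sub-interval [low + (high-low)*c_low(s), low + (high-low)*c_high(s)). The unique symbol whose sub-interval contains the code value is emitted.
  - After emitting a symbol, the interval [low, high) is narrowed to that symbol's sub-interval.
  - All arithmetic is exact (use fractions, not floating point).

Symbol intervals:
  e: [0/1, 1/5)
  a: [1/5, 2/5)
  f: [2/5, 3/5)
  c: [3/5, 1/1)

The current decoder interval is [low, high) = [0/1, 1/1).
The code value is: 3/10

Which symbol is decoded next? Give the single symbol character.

Answer: a

Derivation:
Interval width = high − low = 1/1 − 0/1 = 1/1
Scaled code = (code − low) / width = (3/10 − 0/1) / 1/1 = 3/10
  e: [0/1, 1/5) 
  a: [1/5, 2/5) ← scaled code falls here ✓
  f: [2/5, 3/5) 
  c: [3/5, 1/1) 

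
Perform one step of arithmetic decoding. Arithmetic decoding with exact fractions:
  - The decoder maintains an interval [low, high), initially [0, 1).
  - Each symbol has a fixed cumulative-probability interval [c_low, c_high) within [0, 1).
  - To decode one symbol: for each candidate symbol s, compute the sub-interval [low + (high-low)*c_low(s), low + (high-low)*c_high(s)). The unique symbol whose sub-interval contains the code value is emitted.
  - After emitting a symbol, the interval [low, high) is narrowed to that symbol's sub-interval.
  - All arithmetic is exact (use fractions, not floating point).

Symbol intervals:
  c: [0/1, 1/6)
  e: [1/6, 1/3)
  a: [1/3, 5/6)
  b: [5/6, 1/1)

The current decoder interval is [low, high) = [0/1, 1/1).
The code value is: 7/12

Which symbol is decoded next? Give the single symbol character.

Interval width = high − low = 1/1 − 0/1 = 1/1
Scaled code = (code − low) / width = (7/12 − 0/1) / 1/1 = 7/12
  c: [0/1, 1/6) 
  e: [1/6, 1/3) 
  a: [1/3, 5/6) ← scaled code falls here ✓
  b: [5/6, 1/1) 

Answer: a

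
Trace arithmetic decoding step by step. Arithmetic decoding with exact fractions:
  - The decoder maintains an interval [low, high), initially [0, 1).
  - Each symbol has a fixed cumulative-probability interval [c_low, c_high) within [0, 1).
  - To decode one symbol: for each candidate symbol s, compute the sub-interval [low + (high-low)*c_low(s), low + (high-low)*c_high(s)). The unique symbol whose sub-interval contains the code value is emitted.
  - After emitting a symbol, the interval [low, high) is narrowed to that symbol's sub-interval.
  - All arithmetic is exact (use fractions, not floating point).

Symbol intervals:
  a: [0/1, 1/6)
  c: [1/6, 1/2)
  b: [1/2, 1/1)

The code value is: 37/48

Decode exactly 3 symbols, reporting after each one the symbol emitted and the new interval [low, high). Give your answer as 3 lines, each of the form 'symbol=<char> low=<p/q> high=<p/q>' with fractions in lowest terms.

Step 1: interval [0/1, 1/1), width = 1/1 - 0/1 = 1/1
  'a': [0/1 + 1/1*0/1, 0/1 + 1/1*1/6) = [0/1, 1/6)
  'c': [0/1 + 1/1*1/6, 0/1 + 1/1*1/2) = [1/6, 1/2)
  'b': [0/1 + 1/1*1/2, 0/1 + 1/1*1/1) = [1/2, 1/1) <- contains code 37/48
  emit 'b', narrow to [1/2, 1/1)
Step 2: interval [1/2, 1/1), width = 1/1 - 1/2 = 1/2
  'a': [1/2 + 1/2*0/1, 1/2 + 1/2*1/6) = [1/2, 7/12)
  'c': [1/2 + 1/2*1/6, 1/2 + 1/2*1/2) = [7/12, 3/4)
  'b': [1/2 + 1/2*1/2, 1/2 + 1/2*1/1) = [3/4, 1/1) <- contains code 37/48
  emit 'b', narrow to [3/4, 1/1)
Step 3: interval [3/4, 1/1), width = 1/1 - 3/4 = 1/4
  'a': [3/4 + 1/4*0/1, 3/4 + 1/4*1/6) = [3/4, 19/24) <- contains code 37/48
  'c': [3/4 + 1/4*1/6, 3/4 + 1/4*1/2) = [19/24, 7/8)
  'b': [3/4 + 1/4*1/2, 3/4 + 1/4*1/1) = [7/8, 1/1)
  emit 'a', narrow to [3/4, 19/24)

Answer: symbol=b low=1/2 high=1/1
symbol=b low=3/4 high=1/1
symbol=a low=3/4 high=19/24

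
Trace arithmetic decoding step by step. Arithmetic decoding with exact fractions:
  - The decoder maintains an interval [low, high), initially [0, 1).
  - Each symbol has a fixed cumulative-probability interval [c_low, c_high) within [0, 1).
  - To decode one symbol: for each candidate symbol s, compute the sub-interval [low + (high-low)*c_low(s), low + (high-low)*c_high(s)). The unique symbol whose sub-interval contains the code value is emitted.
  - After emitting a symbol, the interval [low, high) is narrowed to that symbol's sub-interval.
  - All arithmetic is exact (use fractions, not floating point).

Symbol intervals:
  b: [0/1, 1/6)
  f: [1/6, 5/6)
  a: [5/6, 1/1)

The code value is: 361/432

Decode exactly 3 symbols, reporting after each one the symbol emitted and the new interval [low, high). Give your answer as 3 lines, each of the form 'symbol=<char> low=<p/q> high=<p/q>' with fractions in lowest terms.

Step 1: interval [0/1, 1/1), width = 1/1 - 0/1 = 1/1
  'b': [0/1 + 1/1*0/1, 0/1 + 1/1*1/6) = [0/1, 1/6)
  'f': [0/1 + 1/1*1/6, 0/1 + 1/1*5/6) = [1/6, 5/6)
  'a': [0/1 + 1/1*5/6, 0/1 + 1/1*1/1) = [5/6, 1/1) <- contains code 361/432
  emit 'a', narrow to [5/6, 1/1)
Step 2: interval [5/6, 1/1), width = 1/1 - 5/6 = 1/6
  'b': [5/6 + 1/6*0/1, 5/6 + 1/6*1/6) = [5/6, 31/36) <- contains code 361/432
  'f': [5/6 + 1/6*1/6, 5/6 + 1/6*5/6) = [31/36, 35/36)
  'a': [5/6 + 1/6*5/6, 5/6 + 1/6*1/1) = [35/36, 1/1)
  emit 'b', narrow to [5/6, 31/36)
Step 3: interval [5/6, 31/36), width = 31/36 - 5/6 = 1/36
  'b': [5/6 + 1/36*0/1, 5/6 + 1/36*1/6) = [5/6, 181/216) <- contains code 361/432
  'f': [5/6 + 1/36*1/6, 5/6 + 1/36*5/6) = [181/216, 185/216)
  'a': [5/6 + 1/36*5/6, 5/6 + 1/36*1/1) = [185/216, 31/36)
  emit 'b', narrow to [5/6, 181/216)

Answer: symbol=a low=5/6 high=1/1
symbol=b low=5/6 high=31/36
symbol=b low=5/6 high=181/216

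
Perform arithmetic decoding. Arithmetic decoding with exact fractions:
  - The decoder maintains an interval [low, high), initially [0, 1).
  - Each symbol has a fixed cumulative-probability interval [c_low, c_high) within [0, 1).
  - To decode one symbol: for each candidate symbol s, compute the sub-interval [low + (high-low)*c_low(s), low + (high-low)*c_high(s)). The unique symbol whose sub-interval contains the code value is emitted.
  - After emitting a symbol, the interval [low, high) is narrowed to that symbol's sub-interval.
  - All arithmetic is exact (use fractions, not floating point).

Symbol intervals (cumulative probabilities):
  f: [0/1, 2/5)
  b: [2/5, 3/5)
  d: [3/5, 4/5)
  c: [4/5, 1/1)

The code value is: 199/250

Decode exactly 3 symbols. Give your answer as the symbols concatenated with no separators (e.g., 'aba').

Answer: dcc

Derivation:
Step 1: interval [0/1, 1/1), width = 1/1 - 0/1 = 1/1
  'f': [0/1 + 1/1*0/1, 0/1 + 1/1*2/5) = [0/1, 2/5)
  'b': [0/1 + 1/1*2/5, 0/1 + 1/1*3/5) = [2/5, 3/5)
  'd': [0/1 + 1/1*3/5, 0/1 + 1/1*4/5) = [3/5, 4/5) <- contains code 199/250
  'c': [0/1 + 1/1*4/5, 0/1 + 1/1*1/1) = [4/5, 1/1)
  emit 'd', narrow to [3/5, 4/5)
Step 2: interval [3/5, 4/5), width = 4/5 - 3/5 = 1/5
  'f': [3/5 + 1/5*0/1, 3/5 + 1/5*2/5) = [3/5, 17/25)
  'b': [3/5 + 1/5*2/5, 3/5 + 1/5*3/5) = [17/25, 18/25)
  'd': [3/5 + 1/5*3/5, 3/5 + 1/5*4/5) = [18/25, 19/25)
  'c': [3/5 + 1/5*4/5, 3/5 + 1/5*1/1) = [19/25, 4/5) <- contains code 199/250
  emit 'c', narrow to [19/25, 4/5)
Step 3: interval [19/25, 4/5), width = 4/5 - 19/25 = 1/25
  'f': [19/25 + 1/25*0/1, 19/25 + 1/25*2/5) = [19/25, 97/125)
  'b': [19/25 + 1/25*2/5, 19/25 + 1/25*3/5) = [97/125, 98/125)
  'd': [19/25 + 1/25*3/5, 19/25 + 1/25*4/5) = [98/125, 99/125)
  'c': [19/25 + 1/25*4/5, 19/25 + 1/25*1/1) = [99/125, 4/5) <- contains code 199/250
  emit 'c', narrow to [99/125, 4/5)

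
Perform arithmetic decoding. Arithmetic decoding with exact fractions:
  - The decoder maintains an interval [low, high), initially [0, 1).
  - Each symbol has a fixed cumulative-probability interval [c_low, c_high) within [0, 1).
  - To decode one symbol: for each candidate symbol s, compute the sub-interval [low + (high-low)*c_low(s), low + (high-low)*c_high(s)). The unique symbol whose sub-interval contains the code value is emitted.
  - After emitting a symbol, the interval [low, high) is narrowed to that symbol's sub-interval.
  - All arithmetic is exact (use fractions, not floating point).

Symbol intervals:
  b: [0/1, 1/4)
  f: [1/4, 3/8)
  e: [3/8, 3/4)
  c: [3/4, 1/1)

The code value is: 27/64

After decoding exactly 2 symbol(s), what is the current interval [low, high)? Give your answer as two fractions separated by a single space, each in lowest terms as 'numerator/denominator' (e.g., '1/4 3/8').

Step 1: interval [0/1, 1/1), width = 1/1 - 0/1 = 1/1
  'b': [0/1 + 1/1*0/1, 0/1 + 1/1*1/4) = [0/1, 1/4)
  'f': [0/1 + 1/1*1/4, 0/1 + 1/1*3/8) = [1/4, 3/8)
  'e': [0/1 + 1/1*3/8, 0/1 + 1/1*3/4) = [3/8, 3/4) <- contains code 27/64
  'c': [0/1 + 1/1*3/4, 0/1 + 1/1*1/1) = [3/4, 1/1)
  emit 'e', narrow to [3/8, 3/4)
Step 2: interval [3/8, 3/4), width = 3/4 - 3/8 = 3/8
  'b': [3/8 + 3/8*0/1, 3/8 + 3/8*1/4) = [3/8, 15/32) <- contains code 27/64
  'f': [3/8 + 3/8*1/4, 3/8 + 3/8*3/8) = [15/32, 33/64)
  'e': [3/8 + 3/8*3/8, 3/8 + 3/8*3/4) = [33/64, 21/32)
  'c': [3/8 + 3/8*3/4, 3/8 + 3/8*1/1) = [21/32, 3/4)
  emit 'b', narrow to [3/8, 15/32)

Answer: 3/8 15/32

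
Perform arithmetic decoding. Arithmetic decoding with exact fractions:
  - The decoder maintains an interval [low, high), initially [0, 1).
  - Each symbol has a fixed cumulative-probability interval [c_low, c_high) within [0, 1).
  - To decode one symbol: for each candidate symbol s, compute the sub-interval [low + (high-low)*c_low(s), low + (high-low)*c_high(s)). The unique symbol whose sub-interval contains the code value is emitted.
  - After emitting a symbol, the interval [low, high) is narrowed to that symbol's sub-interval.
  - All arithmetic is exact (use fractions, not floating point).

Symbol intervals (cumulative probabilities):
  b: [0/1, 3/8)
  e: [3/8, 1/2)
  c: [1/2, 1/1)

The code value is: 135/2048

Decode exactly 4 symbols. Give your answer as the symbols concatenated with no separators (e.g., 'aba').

Step 1: interval [0/1, 1/1), width = 1/1 - 0/1 = 1/1
  'b': [0/1 + 1/1*0/1, 0/1 + 1/1*3/8) = [0/1, 3/8) <- contains code 135/2048
  'e': [0/1 + 1/1*3/8, 0/1 + 1/1*1/2) = [3/8, 1/2)
  'c': [0/1 + 1/1*1/2, 0/1 + 1/1*1/1) = [1/2, 1/1)
  emit 'b', narrow to [0/1, 3/8)
Step 2: interval [0/1, 3/8), width = 3/8 - 0/1 = 3/8
  'b': [0/1 + 3/8*0/1, 0/1 + 3/8*3/8) = [0/1, 9/64) <- contains code 135/2048
  'e': [0/1 + 3/8*3/8, 0/1 + 3/8*1/2) = [9/64, 3/16)
  'c': [0/1 + 3/8*1/2, 0/1 + 3/8*1/1) = [3/16, 3/8)
  emit 'b', narrow to [0/1, 9/64)
Step 3: interval [0/1, 9/64), width = 9/64 - 0/1 = 9/64
  'b': [0/1 + 9/64*0/1, 0/1 + 9/64*3/8) = [0/1, 27/512)
  'e': [0/1 + 9/64*3/8, 0/1 + 9/64*1/2) = [27/512, 9/128) <- contains code 135/2048
  'c': [0/1 + 9/64*1/2, 0/1 + 9/64*1/1) = [9/128, 9/64)
  emit 'e', narrow to [27/512, 9/128)
Step 4: interval [27/512, 9/128), width = 9/128 - 27/512 = 9/512
  'b': [27/512 + 9/512*0/1, 27/512 + 9/512*3/8) = [27/512, 243/4096)
  'e': [27/512 + 9/512*3/8, 27/512 + 9/512*1/2) = [243/4096, 63/1024)
  'c': [27/512 + 9/512*1/2, 27/512 + 9/512*1/1) = [63/1024, 9/128) <- contains code 135/2048
  emit 'c', narrow to [63/1024, 9/128)

Answer: bbec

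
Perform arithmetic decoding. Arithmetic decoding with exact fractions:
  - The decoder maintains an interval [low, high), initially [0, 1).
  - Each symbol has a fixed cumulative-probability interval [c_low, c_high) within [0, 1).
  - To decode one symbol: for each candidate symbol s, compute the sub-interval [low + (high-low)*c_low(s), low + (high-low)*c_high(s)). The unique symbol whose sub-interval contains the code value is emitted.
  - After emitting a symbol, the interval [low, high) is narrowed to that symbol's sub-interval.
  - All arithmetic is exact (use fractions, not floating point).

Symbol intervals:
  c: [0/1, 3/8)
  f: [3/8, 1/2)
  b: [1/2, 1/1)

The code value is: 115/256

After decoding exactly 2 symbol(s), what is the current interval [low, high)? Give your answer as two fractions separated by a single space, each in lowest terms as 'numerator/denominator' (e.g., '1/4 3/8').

Answer: 7/16 1/2

Derivation:
Step 1: interval [0/1, 1/1), width = 1/1 - 0/1 = 1/1
  'c': [0/1 + 1/1*0/1, 0/1 + 1/1*3/8) = [0/1, 3/8)
  'f': [0/1 + 1/1*3/8, 0/1 + 1/1*1/2) = [3/8, 1/2) <- contains code 115/256
  'b': [0/1 + 1/1*1/2, 0/1 + 1/1*1/1) = [1/2, 1/1)
  emit 'f', narrow to [3/8, 1/2)
Step 2: interval [3/8, 1/2), width = 1/2 - 3/8 = 1/8
  'c': [3/8 + 1/8*0/1, 3/8 + 1/8*3/8) = [3/8, 27/64)
  'f': [3/8 + 1/8*3/8, 3/8 + 1/8*1/2) = [27/64, 7/16)
  'b': [3/8 + 1/8*1/2, 3/8 + 1/8*1/1) = [7/16, 1/2) <- contains code 115/256
  emit 'b', narrow to [7/16, 1/2)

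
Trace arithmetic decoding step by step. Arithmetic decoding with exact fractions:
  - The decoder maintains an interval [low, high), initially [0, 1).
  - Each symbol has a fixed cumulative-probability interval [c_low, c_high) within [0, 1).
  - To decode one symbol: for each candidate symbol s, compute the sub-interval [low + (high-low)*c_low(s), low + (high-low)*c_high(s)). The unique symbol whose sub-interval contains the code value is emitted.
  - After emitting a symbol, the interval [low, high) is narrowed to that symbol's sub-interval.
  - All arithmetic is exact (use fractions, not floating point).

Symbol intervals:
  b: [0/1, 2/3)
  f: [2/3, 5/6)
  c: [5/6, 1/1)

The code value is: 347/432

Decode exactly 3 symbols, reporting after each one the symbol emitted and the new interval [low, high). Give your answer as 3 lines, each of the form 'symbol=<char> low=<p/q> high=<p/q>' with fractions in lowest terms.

Answer: symbol=f low=2/3 high=5/6
symbol=f low=7/9 high=29/36
symbol=c low=173/216 high=29/36

Derivation:
Step 1: interval [0/1, 1/1), width = 1/1 - 0/1 = 1/1
  'b': [0/1 + 1/1*0/1, 0/1 + 1/1*2/3) = [0/1, 2/3)
  'f': [0/1 + 1/1*2/3, 0/1 + 1/1*5/6) = [2/3, 5/6) <- contains code 347/432
  'c': [0/1 + 1/1*5/6, 0/1 + 1/1*1/1) = [5/6, 1/1)
  emit 'f', narrow to [2/3, 5/6)
Step 2: interval [2/3, 5/6), width = 5/6 - 2/3 = 1/6
  'b': [2/3 + 1/6*0/1, 2/3 + 1/6*2/3) = [2/3, 7/9)
  'f': [2/3 + 1/6*2/3, 2/3 + 1/6*5/6) = [7/9, 29/36) <- contains code 347/432
  'c': [2/3 + 1/6*5/6, 2/3 + 1/6*1/1) = [29/36, 5/6)
  emit 'f', narrow to [7/9, 29/36)
Step 3: interval [7/9, 29/36), width = 29/36 - 7/9 = 1/36
  'b': [7/9 + 1/36*0/1, 7/9 + 1/36*2/3) = [7/9, 43/54)
  'f': [7/9 + 1/36*2/3, 7/9 + 1/36*5/6) = [43/54, 173/216)
  'c': [7/9 + 1/36*5/6, 7/9 + 1/36*1/1) = [173/216, 29/36) <- contains code 347/432
  emit 'c', narrow to [173/216, 29/36)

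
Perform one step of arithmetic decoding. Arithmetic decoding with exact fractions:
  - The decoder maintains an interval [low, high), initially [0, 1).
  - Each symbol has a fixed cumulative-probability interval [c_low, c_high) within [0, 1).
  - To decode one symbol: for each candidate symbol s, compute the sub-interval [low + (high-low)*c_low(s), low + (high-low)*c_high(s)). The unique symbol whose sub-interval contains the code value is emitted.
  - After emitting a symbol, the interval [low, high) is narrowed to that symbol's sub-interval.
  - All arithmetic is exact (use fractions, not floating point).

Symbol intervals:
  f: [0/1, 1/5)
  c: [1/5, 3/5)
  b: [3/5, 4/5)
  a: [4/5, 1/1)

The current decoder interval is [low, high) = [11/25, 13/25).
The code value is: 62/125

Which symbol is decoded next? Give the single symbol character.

Answer: b

Derivation:
Interval width = high − low = 13/25 − 11/25 = 2/25
Scaled code = (code − low) / width = (62/125 − 11/25) / 2/25 = 7/10
  f: [0/1, 1/5) 
  c: [1/5, 3/5) 
  b: [3/5, 4/5) ← scaled code falls here ✓
  a: [4/5, 1/1) 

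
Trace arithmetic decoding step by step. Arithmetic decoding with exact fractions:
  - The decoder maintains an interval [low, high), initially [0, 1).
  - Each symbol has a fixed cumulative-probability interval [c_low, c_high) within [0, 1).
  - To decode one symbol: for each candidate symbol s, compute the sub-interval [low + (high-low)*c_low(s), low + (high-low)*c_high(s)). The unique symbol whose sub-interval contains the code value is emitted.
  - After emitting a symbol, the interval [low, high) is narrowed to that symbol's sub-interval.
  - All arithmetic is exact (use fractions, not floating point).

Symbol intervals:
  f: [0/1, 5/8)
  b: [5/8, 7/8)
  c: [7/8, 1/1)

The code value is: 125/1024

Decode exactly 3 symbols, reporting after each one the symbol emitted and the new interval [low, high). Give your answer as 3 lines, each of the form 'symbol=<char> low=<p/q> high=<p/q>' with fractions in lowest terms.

Step 1: interval [0/1, 1/1), width = 1/1 - 0/1 = 1/1
  'f': [0/1 + 1/1*0/1, 0/1 + 1/1*5/8) = [0/1, 5/8) <- contains code 125/1024
  'b': [0/1 + 1/1*5/8, 0/1 + 1/1*7/8) = [5/8, 7/8)
  'c': [0/1 + 1/1*7/8, 0/1 + 1/1*1/1) = [7/8, 1/1)
  emit 'f', narrow to [0/1, 5/8)
Step 2: interval [0/1, 5/8), width = 5/8 - 0/1 = 5/8
  'f': [0/1 + 5/8*0/1, 0/1 + 5/8*5/8) = [0/1, 25/64) <- contains code 125/1024
  'b': [0/1 + 5/8*5/8, 0/1 + 5/8*7/8) = [25/64, 35/64)
  'c': [0/1 + 5/8*7/8, 0/1 + 5/8*1/1) = [35/64, 5/8)
  emit 'f', narrow to [0/1, 25/64)
Step 3: interval [0/1, 25/64), width = 25/64 - 0/1 = 25/64
  'f': [0/1 + 25/64*0/1, 0/1 + 25/64*5/8) = [0/1, 125/512) <- contains code 125/1024
  'b': [0/1 + 25/64*5/8, 0/1 + 25/64*7/8) = [125/512, 175/512)
  'c': [0/1 + 25/64*7/8, 0/1 + 25/64*1/1) = [175/512, 25/64)
  emit 'f', narrow to [0/1, 125/512)

Answer: symbol=f low=0/1 high=5/8
symbol=f low=0/1 high=25/64
symbol=f low=0/1 high=125/512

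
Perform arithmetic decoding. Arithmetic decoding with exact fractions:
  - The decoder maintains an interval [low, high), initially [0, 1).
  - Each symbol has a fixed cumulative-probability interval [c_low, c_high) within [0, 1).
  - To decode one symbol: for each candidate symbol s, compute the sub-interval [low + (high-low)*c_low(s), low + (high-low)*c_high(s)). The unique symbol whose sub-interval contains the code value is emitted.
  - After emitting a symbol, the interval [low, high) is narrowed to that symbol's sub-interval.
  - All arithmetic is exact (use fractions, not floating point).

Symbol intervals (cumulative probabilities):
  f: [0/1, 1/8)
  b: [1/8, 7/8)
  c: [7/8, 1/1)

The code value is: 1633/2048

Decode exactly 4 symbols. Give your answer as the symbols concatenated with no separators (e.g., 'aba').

Step 1: interval [0/1, 1/1), width = 1/1 - 0/1 = 1/1
  'f': [0/1 + 1/1*0/1, 0/1 + 1/1*1/8) = [0/1, 1/8)
  'b': [0/1 + 1/1*1/8, 0/1 + 1/1*7/8) = [1/8, 7/8) <- contains code 1633/2048
  'c': [0/1 + 1/1*7/8, 0/1 + 1/1*1/1) = [7/8, 1/1)
  emit 'b', narrow to [1/8, 7/8)
Step 2: interval [1/8, 7/8), width = 7/8 - 1/8 = 3/4
  'f': [1/8 + 3/4*0/1, 1/8 + 3/4*1/8) = [1/8, 7/32)
  'b': [1/8 + 3/4*1/8, 1/8 + 3/4*7/8) = [7/32, 25/32)
  'c': [1/8 + 3/4*7/8, 1/8 + 3/4*1/1) = [25/32, 7/8) <- contains code 1633/2048
  emit 'c', narrow to [25/32, 7/8)
Step 3: interval [25/32, 7/8), width = 7/8 - 25/32 = 3/32
  'f': [25/32 + 3/32*0/1, 25/32 + 3/32*1/8) = [25/32, 203/256)
  'b': [25/32 + 3/32*1/8, 25/32 + 3/32*7/8) = [203/256, 221/256) <- contains code 1633/2048
  'c': [25/32 + 3/32*7/8, 25/32 + 3/32*1/1) = [221/256, 7/8)
  emit 'b', narrow to [203/256, 221/256)
Step 4: interval [203/256, 221/256), width = 221/256 - 203/256 = 9/128
  'f': [203/256 + 9/128*0/1, 203/256 + 9/128*1/8) = [203/256, 821/1024) <- contains code 1633/2048
  'b': [203/256 + 9/128*1/8, 203/256 + 9/128*7/8) = [821/1024, 875/1024)
  'c': [203/256 + 9/128*7/8, 203/256 + 9/128*1/1) = [875/1024, 221/256)
  emit 'f', narrow to [203/256, 821/1024)

Answer: bcbf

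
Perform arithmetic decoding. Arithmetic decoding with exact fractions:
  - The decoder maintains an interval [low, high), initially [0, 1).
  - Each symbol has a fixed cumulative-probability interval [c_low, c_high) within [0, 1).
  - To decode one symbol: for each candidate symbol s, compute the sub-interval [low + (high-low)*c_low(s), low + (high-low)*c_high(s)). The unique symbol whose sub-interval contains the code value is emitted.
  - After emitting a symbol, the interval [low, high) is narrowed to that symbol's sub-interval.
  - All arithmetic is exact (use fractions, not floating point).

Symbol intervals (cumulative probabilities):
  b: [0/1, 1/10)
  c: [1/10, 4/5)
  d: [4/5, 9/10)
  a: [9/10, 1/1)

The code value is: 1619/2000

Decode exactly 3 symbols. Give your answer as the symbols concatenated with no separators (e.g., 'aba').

Answer: dba

Derivation:
Step 1: interval [0/1, 1/1), width = 1/1 - 0/1 = 1/1
  'b': [0/1 + 1/1*0/1, 0/1 + 1/1*1/10) = [0/1, 1/10)
  'c': [0/1 + 1/1*1/10, 0/1 + 1/1*4/5) = [1/10, 4/5)
  'd': [0/1 + 1/1*4/5, 0/1 + 1/1*9/10) = [4/5, 9/10) <- contains code 1619/2000
  'a': [0/1 + 1/1*9/10, 0/1 + 1/1*1/1) = [9/10, 1/1)
  emit 'd', narrow to [4/5, 9/10)
Step 2: interval [4/5, 9/10), width = 9/10 - 4/5 = 1/10
  'b': [4/5 + 1/10*0/1, 4/5 + 1/10*1/10) = [4/5, 81/100) <- contains code 1619/2000
  'c': [4/5 + 1/10*1/10, 4/5 + 1/10*4/5) = [81/100, 22/25)
  'd': [4/5 + 1/10*4/5, 4/5 + 1/10*9/10) = [22/25, 89/100)
  'a': [4/5 + 1/10*9/10, 4/5 + 1/10*1/1) = [89/100, 9/10)
  emit 'b', narrow to [4/5, 81/100)
Step 3: interval [4/5, 81/100), width = 81/100 - 4/5 = 1/100
  'b': [4/5 + 1/100*0/1, 4/5 + 1/100*1/10) = [4/5, 801/1000)
  'c': [4/5 + 1/100*1/10, 4/5 + 1/100*4/5) = [801/1000, 101/125)
  'd': [4/5 + 1/100*4/5, 4/5 + 1/100*9/10) = [101/125, 809/1000)
  'a': [4/5 + 1/100*9/10, 4/5 + 1/100*1/1) = [809/1000, 81/100) <- contains code 1619/2000
  emit 'a', narrow to [809/1000, 81/100)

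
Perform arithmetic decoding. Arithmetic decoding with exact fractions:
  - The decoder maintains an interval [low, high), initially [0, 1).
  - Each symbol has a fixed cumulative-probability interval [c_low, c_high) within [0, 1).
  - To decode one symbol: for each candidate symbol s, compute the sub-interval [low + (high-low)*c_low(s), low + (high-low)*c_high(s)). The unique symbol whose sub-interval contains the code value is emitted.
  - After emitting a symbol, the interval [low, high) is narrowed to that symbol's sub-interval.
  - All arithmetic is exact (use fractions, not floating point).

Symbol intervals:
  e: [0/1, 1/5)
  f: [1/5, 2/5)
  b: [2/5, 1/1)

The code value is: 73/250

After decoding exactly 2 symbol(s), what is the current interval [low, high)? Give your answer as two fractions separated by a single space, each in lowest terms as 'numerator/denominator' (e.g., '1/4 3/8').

Answer: 7/25 2/5

Derivation:
Step 1: interval [0/1, 1/1), width = 1/1 - 0/1 = 1/1
  'e': [0/1 + 1/1*0/1, 0/1 + 1/1*1/5) = [0/1, 1/5)
  'f': [0/1 + 1/1*1/5, 0/1 + 1/1*2/5) = [1/5, 2/5) <- contains code 73/250
  'b': [0/1 + 1/1*2/5, 0/1 + 1/1*1/1) = [2/5, 1/1)
  emit 'f', narrow to [1/5, 2/5)
Step 2: interval [1/5, 2/5), width = 2/5 - 1/5 = 1/5
  'e': [1/5 + 1/5*0/1, 1/5 + 1/5*1/5) = [1/5, 6/25)
  'f': [1/5 + 1/5*1/5, 1/5 + 1/5*2/5) = [6/25, 7/25)
  'b': [1/5 + 1/5*2/5, 1/5 + 1/5*1/1) = [7/25, 2/5) <- contains code 73/250
  emit 'b', narrow to [7/25, 2/5)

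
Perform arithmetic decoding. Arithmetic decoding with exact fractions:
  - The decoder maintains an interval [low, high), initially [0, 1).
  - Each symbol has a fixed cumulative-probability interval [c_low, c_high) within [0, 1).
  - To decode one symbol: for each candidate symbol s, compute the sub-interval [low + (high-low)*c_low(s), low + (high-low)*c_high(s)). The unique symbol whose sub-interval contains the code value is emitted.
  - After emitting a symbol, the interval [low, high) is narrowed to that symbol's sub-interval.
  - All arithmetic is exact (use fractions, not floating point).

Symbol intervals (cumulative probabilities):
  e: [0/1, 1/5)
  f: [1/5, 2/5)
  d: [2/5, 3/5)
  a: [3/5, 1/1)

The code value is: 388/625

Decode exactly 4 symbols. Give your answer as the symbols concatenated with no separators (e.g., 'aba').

Step 1: interval [0/1, 1/1), width = 1/1 - 0/1 = 1/1
  'e': [0/1 + 1/1*0/1, 0/1 + 1/1*1/5) = [0/1, 1/5)
  'f': [0/1 + 1/1*1/5, 0/1 + 1/1*2/5) = [1/5, 2/5)
  'd': [0/1 + 1/1*2/5, 0/1 + 1/1*3/5) = [2/5, 3/5)
  'a': [0/1 + 1/1*3/5, 0/1 + 1/1*1/1) = [3/5, 1/1) <- contains code 388/625
  emit 'a', narrow to [3/5, 1/1)
Step 2: interval [3/5, 1/1), width = 1/1 - 3/5 = 2/5
  'e': [3/5 + 2/5*0/1, 3/5 + 2/5*1/5) = [3/5, 17/25) <- contains code 388/625
  'f': [3/5 + 2/5*1/5, 3/5 + 2/5*2/5) = [17/25, 19/25)
  'd': [3/5 + 2/5*2/5, 3/5 + 2/5*3/5) = [19/25, 21/25)
  'a': [3/5 + 2/5*3/5, 3/5 + 2/5*1/1) = [21/25, 1/1)
  emit 'e', narrow to [3/5, 17/25)
Step 3: interval [3/5, 17/25), width = 17/25 - 3/5 = 2/25
  'e': [3/5 + 2/25*0/1, 3/5 + 2/25*1/5) = [3/5, 77/125)
  'f': [3/5 + 2/25*1/5, 3/5 + 2/25*2/5) = [77/125, 79/125) <- contains code 388/625
  'd': [3/5 + 2/25*2/5, 3/5 + 2/25*3/5) = [79/125, 81/125)
  'a': [3/5 + 2/25*3/5, 3/5 + 2/25*1/1) = [81/125, 17/25)
  emit 'f', narrow to [77/125, 79/125)
Step 4: interval [77/125, 79/125), width = 79/125 - 77/125 = 2/125
  'e': [77/125 + 2/125*0/1, 77/125 + 2/125*1/5) = [77/125, 387/625)
  'f': [77/125 + 2/125*1/5, 77/125 + 2/125*2/5) = [387/625, 389/625) <- contains code 388/625
  'd': [77/125 + 2/125*2/5, 77/125 + 2/125*3/5) = [389/625, 391/625)
  'a': [77/125 + 2/125*3/5, 77/125 + 2/125*1/1) = [391/625, 79/125)
  emit 'f', narrow to [387/625, 389/625)

Answer: aeff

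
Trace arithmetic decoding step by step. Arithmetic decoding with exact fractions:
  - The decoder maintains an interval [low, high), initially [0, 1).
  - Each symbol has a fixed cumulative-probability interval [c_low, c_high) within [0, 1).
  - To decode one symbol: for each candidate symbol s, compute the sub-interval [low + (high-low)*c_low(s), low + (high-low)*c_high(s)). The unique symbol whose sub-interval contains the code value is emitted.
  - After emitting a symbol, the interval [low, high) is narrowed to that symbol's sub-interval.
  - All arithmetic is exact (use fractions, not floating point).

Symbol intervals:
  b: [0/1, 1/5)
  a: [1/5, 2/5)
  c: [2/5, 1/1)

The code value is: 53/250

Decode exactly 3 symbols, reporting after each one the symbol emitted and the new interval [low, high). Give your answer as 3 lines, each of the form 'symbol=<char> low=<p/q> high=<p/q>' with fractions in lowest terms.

Step 1: interval [0/1, 1/1), width = 1/1 - 0/1 = 1/1
  'b': [0/1 + 1/1*0/1, 0/1 + 1/1*1/5) = [0/1, 1/5)
  'a': [0/1 + 1/1*1/5, 0/1 + 1/1*2/5) = [1/5, 2/5) <- contains code 53/250
  'c': [0/1 + 1/1*2/5, 0/1 + 1/1*1/1) = [2/5, 1/1)
  emit 'a', narrow to [1/5, 2/5)
Step 2: interval [1/5, 2/5), width = 2/5 - 1/5 = 1/5
  'b': [1/5 + 1/5*0/1, 1/5 + 1/5*1/5) = [1/5, 6/25) <- contains code 53/250
  'a': [1/5 + 1/5*1/5, 1/5 + 1/5*2/5) = [6/25, 7/25)
  'c': [1/5 + 1/5*2/5, 1/5 + 1/5*1/1) = [7/25, 2/5)
  emit 'b', narrow to [1/5, 6/25)
Step 3: interval [1/5, 6/25), width = 6/25 - 1/5 = 1/25
  'b': [1/5 + 1/25*0/1, 1/5 + 1/25*1/5) = [1/5, 26/125)
  'a': [1/5 + 1/25*1/5, 1/5 + 1/25*2/5) = [26/125, 27/125) <- contains code 53/250
  'c': [1/5 + 1/25*2/5, 1/5 + 1/25*1/1) = [27/125, 6/25)
  emit 'a', narrow to [26/125, 27/125)

Answer: symbol=a low=1/5 high=2/5
symbol=b low=1/5 high=6/25
symbol=a low=26/125 high=27/125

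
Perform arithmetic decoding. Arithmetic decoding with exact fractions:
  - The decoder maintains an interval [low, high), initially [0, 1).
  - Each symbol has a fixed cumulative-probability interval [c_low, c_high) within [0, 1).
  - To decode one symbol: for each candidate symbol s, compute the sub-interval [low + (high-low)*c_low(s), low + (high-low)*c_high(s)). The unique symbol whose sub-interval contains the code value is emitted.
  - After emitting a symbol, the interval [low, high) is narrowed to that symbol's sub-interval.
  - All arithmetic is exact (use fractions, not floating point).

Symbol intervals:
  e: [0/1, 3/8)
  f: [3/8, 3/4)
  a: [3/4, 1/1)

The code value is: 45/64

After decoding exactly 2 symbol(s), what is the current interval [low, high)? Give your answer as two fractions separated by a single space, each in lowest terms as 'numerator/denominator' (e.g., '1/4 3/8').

Answer: 21/32 3/4

Derivation:
Step 1: interval [0/1, 1/1), width = 1/1 - 0/1 = 1/1
  'e': [0/1 + 1/1*0/1, 0/1 + 1/1*3/8) = [0/1, 3/8)
  'f': [0/1 + 1/1*3/8, 0/1 + 1/1*3/4) = [3/8, 3/4) <- contains code 45/64
  'a': [0/1 + 1/1*3/4, 0/1 + 1/1*1/1) = [3/4, 1/1)
  emit 'f', narrow to [3/8, 3/4)
Step 2: interval [3/8, 3/4), width = 3/4 - 3/8 = 3/8
  'e': [3/8 + 3/8*0/1, 3/8 + 3/8*3/8) = [3/8, 33/64)
  'f': [3/8 + 3/8*3/8, 3/8 + 3/8*3/4) = [33/64, 21/32)
  'a': [3/8 + 3/8*3/4, 3/8 + 3/8*1/1) = [21/32, 3/4) <- contains code 45/64
  emit 'a', narrow to [21/32, 3/4)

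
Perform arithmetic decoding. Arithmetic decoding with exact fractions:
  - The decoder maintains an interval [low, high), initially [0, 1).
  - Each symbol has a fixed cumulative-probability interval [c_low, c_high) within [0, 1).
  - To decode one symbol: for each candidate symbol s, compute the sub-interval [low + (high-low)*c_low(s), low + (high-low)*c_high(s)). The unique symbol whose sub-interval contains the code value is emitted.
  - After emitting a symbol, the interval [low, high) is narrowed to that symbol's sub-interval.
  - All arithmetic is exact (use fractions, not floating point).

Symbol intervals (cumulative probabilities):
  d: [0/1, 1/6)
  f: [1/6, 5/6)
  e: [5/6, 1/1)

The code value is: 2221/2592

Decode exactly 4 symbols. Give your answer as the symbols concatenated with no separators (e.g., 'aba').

Step 1: interval [0/1, 1/1), width = 1/1 - 0/1 = 1/1
  'd': [0/1 + 1/1*0/1, 0/1 + 1/1*1/6) = [0/1, 1/6)
  'f': [0/1 + 1/1*1/6, 0/1 + 1/1*5/6) = [1/6, 5/6)
  'e': [0/1 + 1/1*5/6, 0/1 + 1/1*1/1) = [5/6, 1/1) <- contains code 2221/2592
  emit 'e', narrow to [5/6, 1/1)
Step 2: interval [5/6, 1/1), width = 1/1 - 5/6 = 1/6
  'd': [5/6 + 1/6*0/1, 5/6 + 1/6*1/6) = [5/6, 31/36) <- contains code 2221/2592
  'f': [5/6 + 1/6*1/6, 5/6 + 1/6*5/6) = [31/36, 35/36)
  'e': [5/6 + 1/6*5/6, 5/6 + 1/6*1/1) = [35/36, 1/1)
  emit 'd', narrow to [5/6, 31/36)
Step 3: interval [5/6, 31/36), width = 31/36 - 5/6 = 1/36
  'd': [5/6 + 1/36*0/1, 5/6 + 1/36*1/6) = [5/6, 181/216)
  'f': [5/6 + 1/36*1/6, 5/6 + 1/36*5/6) = [181/216, 185/216)
  'e': [5/6 + 1/36*5/6, 5/6 + 1/36*1/1) = [185/216, 31/36) <- contains code 2221/2592
  emit 'e', narrow to [185/216, 31/36)
Step 4: interval [185/216, 31/36), width = 31/36 - 185/216 = 1/216
  'd': [185/216 + 1/216*0/1, 185/216 + 1/216*1/6) = [185/216, 1111/1296) <- contains code 2221/2592
  'f': [185/216 + 1/216*1/6, 185/216 + 1/216*5/6) = [1111/1296, 1115/1296)
  'e': [185/216 + 1/216*5/6, 185/216 + 1/216*1/1) = [1115/1296, 31/36)
  emit 'd', narrow to [185/216, 1111/1296)

Answer: eded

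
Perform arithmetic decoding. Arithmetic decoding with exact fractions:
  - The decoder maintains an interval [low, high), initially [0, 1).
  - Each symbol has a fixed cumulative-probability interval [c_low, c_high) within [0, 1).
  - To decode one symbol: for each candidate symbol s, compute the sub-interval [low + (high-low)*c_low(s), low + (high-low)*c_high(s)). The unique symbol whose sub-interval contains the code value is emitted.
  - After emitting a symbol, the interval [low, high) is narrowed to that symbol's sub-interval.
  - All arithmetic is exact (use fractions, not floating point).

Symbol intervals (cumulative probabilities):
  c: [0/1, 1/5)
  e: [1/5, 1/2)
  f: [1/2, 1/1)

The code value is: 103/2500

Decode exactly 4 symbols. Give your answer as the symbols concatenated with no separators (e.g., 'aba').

Step 1: interval [0/1, 1/1), width = 1/1 - 0/1 = 1/1
  'c': [0/1 + 1/1*0/1, 0/1 + 1/1*1/5) = [0/1, 1/5) <- contains code 103/2500
  'e': [0/1 + 1/1*1/5, 0/1 + 1/1*1/2) = [1/5, 1/2)
  'f': [0/1 + 1/1*1/2, 0/1 + 1/1*1/1) = [1/2, 1/1)
  emit 'c', narrow to [0/1, 1/5)
Step 2: interval [0/1, 1/5), width = 1/5 - 0/1 = 1/5
  'c': [0/1 + 1/5*0/1, 0/1 + 1/5*1/5) = [0/1, 1/25)
  'e': [0/1 + 1/5*1/5, 0/1 + 1/5*1/2) = [1/25, 1/10) <- contains code 103/2500
  'f': [0/1 + 1/5*1/2, 0/1 + 1/5*1/1) = [1/10, 1/5)
  emit 'e', narrow to [1/25, 1/10)
Step 3: interval [1/25, 1/10), width = 1/10 - 1/25 = 3/50
  'c': [1/25 + 3/50*0/1, 1/25 + 3/50*1/5) = [1/25, 13/250) <- contains code 103/2500
  'e': [1/25 + 3/50*1/5, 1/25 + 3/50*1/2) = [13/250, 7/100)
  'f': [1/25 + 3/50*1/2, 1/25 + 3/50*1/1) = [7/100, 1/10)
  emit 'c', narrow to [1/25, 13/250)
Step 4: interval [1/25, 13/250), width = 13/250 - 1/25 = 3/250
  'c': [1/25 + 3/250*0/1, 1/25 + 3/250*1/5) = [1/25, 53/1250) <- contains code 103/2500
  'e': [1/25 + 3/250*1/5, 1/25 + 3/250*1/2) = [53/1250, 23/500)
  'f': [1/25 + 3/250*1/2, 1/25 + 3/250*1/1) = [23/500, 13/250)
  emit 'c', narrow to [1/25, 53/1250)

Answer: cecc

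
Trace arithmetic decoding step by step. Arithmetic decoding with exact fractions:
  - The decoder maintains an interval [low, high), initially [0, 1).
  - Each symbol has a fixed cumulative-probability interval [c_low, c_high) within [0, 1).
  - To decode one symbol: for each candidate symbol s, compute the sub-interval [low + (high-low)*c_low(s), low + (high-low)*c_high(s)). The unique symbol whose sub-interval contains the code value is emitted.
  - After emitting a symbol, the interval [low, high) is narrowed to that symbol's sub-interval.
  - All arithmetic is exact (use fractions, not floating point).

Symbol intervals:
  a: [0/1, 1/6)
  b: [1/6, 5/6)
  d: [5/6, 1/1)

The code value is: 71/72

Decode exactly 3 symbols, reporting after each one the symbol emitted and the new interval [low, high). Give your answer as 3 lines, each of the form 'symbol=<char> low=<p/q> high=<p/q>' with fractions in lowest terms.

Step 1: interval [0/1, 1/1), width = 1/1 - 0/1 = 1/1
  'a': [0/1 + 1/1*0/1, 0/1 + 1/1*1/6) = [0/1, 1/6)
  'b': [0/1 + 1/1*1/6, 0/1 + 1/1*5/6) = [1/6, 5/6)
  'd': [0/1 + 1/1*5/6, 0/1 + 1/1*1/1) = [5/6, 1/1) <- contains code 71/72
  emit 'd', narrow to [5/6, 1/1)
Step 2: interval [5/6, 1/1), width = 1/1 - 5/6 = 1/6
  'a': [5/6 + 1/6*0/1, 5/6 + 1/6*1/6) = [5/6, 31/36)
  'b': [5/6 + 1/6*1/6, 5/6 + 1/6*5/6) = [31/36, 35/36)
  'd': [5/6 + 1/6*5/6, 5/6 + 1/6*1/1) = [35/36, 1/1) <- contains code 71/72
  emit 'd', narrow to [35/36, 1/1)
Step 3: interval [35/36, 1/1), width = 1/1 - 35/36 = 1/36
  'a': [35/36 + 1/36*0/1, 35/36 + 1/36*1/6) = [35/36, 211/216)
  'b': [35/36 + 1/36*1/6, 35/36 + 1/36*5/6) = [211/216, 215/216) <- contains code 71/72
  'd': [35/36 + 1/36*5/6, 35/36 + 1/36*1/1) = [215/216, 1/1)
  emit 'b', narrow to [211/216, 215/216)

Answer: symbol=d low=5/6 high=1/1
symbol=d low=35/36 high=1/1
symbol=b low=211/216 high=215/216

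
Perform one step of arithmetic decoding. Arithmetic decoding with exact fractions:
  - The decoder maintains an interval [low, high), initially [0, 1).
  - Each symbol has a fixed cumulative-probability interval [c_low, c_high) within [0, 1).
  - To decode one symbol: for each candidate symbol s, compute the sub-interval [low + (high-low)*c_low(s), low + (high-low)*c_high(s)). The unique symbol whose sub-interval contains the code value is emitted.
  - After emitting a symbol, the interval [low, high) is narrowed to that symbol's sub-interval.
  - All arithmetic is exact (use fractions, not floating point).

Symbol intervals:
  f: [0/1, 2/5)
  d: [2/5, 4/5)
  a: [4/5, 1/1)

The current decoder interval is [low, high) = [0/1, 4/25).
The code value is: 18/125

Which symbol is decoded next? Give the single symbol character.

Answer: a

Derivation:
Interval width = high − low = 4/25 − 0/1 = 4/25
Scaled code = (code − low) / width = (18/125 − 0/1) / 4/25 = 9/10
  f: [0/1, 2/5) 
  d: [2/5, 4/5) 
  a: [4/5, 1/1) ← scaled code falls here ✓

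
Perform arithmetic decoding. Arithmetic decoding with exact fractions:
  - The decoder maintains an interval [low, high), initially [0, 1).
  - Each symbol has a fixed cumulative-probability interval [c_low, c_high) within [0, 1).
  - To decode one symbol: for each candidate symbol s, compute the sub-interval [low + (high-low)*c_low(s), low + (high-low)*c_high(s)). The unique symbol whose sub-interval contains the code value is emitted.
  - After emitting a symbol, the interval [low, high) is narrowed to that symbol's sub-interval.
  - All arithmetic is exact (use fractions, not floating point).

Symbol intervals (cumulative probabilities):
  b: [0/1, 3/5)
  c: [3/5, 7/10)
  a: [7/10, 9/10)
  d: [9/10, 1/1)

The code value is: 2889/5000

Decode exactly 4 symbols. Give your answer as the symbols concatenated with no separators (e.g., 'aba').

Answer: bdcb

Derivation:
Step 1: interval [0/1, 1/1), width = 1/1 - 0/1 = 1/1
  'b': [0/1 + 1/1*0/1, 0/1 + 1/1*3/5) = [0/1, 3/5) <- contains code 2889/5000
  'c': [0/1 + 1/1*3/5, 0/1 + 1/1*7/10) = [3/5, 7/10)
  'a': [0/1 + 1/1*7/10, 0/1 + 1/1*9/10) = [7/10, 9/10)
  'd': [0/1 + 1/1*9/10, 0/1 + 1/1*1/1) = [9/10, 1/1)
  emit 'b', narrow to [0/1, 3/5)
Step 2: interval [0/1, 3/5), width = 3/5 - 0/1 = 3/5
  'b': [0/1 + 3/5*0/1, 0/1 + 3/5*3/5) = [0/1, 9/25)
  'c': [0/1 + 3/5*3/5, 0/1 + 3/5*7/10) = [9/25, 21/50)
  'a': [0/1 + 3/5*7/10, 0/1 + 3/5*9/10) = [21/50, 27/50)
  'd': [0/1 + 3/5*9/10, 0/1 + 3/5*1/1) = [27/50, 3/5) <- contains code 2889/5000
  emit 'd', narrow to [27/50, 3/5)
Step 3: interval [27/50, 3/5), width = 3/5 - 27/50 = 3/50
  'b': [27/50 + 3/50*0/1, 27/50 + 3/50*3/5) = [27/50, 72/125)
  'c': [27/50 + 3/50*3/5, 27/50 + 3/50*7/10) = [72/125, 291/500) <- contains code 2889/5000
  'a': [27/50 + 3/50*7/10, 27/50 + 3/50*9/10) = [291/500, 297/500)
  'd': [27/50 + 3/50*9/10, 27/50 + 3/50*1/1) = [297/500, 3/5)
  emit 'c', narrow to [72/125, 291/500)
Step 4: interval [72/125, 291/500), width = 291/500 - 72/125 = 3/500
  'b': [72/125 + 3/500*0/1, 72/125 + 3/500*3/5) = [72/125, 1449/2500) <- contains code 2889/5000
  'c': [72/125 + 3/500*3/5, 72/125 + 3/500*7/10) = [1449/2500, 2901/5000)
  'a': [72/125 + 3/500*7/10, 72/125 + 3/500*9/10) = [2901/5000, 2907/5000)
  'd': [72/125 + 3/500*9/10, 72/125 + 3/500*1/1) = [2907/5000, 291/500)
  emit 'b', narrow to [72/125, 1449/2500)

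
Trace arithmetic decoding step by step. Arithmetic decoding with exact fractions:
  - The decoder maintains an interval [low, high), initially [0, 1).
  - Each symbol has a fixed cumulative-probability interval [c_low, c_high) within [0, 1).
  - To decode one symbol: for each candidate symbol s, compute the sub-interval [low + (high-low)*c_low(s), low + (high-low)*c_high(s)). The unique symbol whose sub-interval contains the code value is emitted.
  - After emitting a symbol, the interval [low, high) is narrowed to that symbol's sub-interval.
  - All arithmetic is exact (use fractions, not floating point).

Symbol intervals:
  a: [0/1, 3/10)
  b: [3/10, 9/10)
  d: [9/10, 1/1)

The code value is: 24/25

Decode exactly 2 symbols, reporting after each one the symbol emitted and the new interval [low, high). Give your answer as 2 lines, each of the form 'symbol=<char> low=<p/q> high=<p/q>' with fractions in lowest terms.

Step 1: interval [0/1, 1/1), width = 1/1 - 0/1 = 1/1
  'a': [0/1 + 1/1*0/1, 0/1 + 1/1*3/10) = [0/1, 3/10)
  'b': [0/1 + 1/1*3/10, 0/1 + 1/1*9/10) = [3/10, 9/10)
  'd': [0/1 + 1/1*9/10, 0/1 + 1/1*1/1) = [9/10, 1/1) <- contains code 24/25
  emit 'd', narrow to [9/10, 1/1)
Step 2: interval [9/10, 1/1), width = 1/1 - 9/10 = 1/10
  'a': [9/10 + 1/10*0/1, 9/10 + 1/10*3/10) = [9/10, 93/100)
  'b': [9/10 + 1/10*3/10, 9/10 + 1/10*9/10) = [93/100, 99/100) <- contains code 24/25
  'd': [9/10 + 1/10*9/10, 9/10 + 1/10*1/1) = [99/100, 1/1)
  emit 'b', narrow to [93/100, 99/100)

Answer: symbol=d low=9/10 high=1/1
symbol=b low=93/100 high=99/100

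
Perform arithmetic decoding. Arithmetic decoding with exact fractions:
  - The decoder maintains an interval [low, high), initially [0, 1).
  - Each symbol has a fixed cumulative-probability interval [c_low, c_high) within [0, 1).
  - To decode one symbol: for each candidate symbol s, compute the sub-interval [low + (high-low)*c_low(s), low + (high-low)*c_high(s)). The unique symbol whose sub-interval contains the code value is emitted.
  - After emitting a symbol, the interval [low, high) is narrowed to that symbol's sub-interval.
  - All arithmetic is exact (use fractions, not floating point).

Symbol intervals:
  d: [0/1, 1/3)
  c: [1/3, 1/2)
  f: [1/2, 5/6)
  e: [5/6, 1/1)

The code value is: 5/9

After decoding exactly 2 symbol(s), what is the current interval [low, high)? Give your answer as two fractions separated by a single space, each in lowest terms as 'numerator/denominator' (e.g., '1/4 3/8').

Step 1: interval [0/1, 1/1), width = 1/1 - 0/1 = 1/1
  'd': [0/1 + 1/1*0/1, 0/1 + 1/1*1/3) = [0/1, 1/3)
  'c': [0/1 + 1/1*1/3, 0/1 + 1/1*1/2) = [1/3, 1/2)
  'f': [0/1 + 1/1*1/2, 0/1 + 1/1*5/6) = [1/2, 5/6) <- contains code 5/9
  'e': [0/1 + 1/1*5/6, 0/1 + 1/1*1/1) = [5/6, 1/1)
  emit 'f', narrow to [1/2, 5/6)
Step 2: interval [1/2, 5/6), width = 5/6 - 1/2 = 1/3
  'd': [1/2 + 1/3*0/1, 1/2 + 1/3*1/3) = [1/2, 11/18) <- contains code 5/9
  'c': [1/2 + 1/3*1/3, 1/2 + 1/3*1/2) = [11/18, 2/3)
  'f': [1/2 + 1/3*1/2, 1/2 + 1/3*5/6) = [2/3, 7/9)
  'e': [1/2 + 1/3*5/6, 1/2 + 1/3*1/1) = [7/9, 5/6)
  emit 'd', narrow to [1/2, 11/18)

Answer: 1/2 11/18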